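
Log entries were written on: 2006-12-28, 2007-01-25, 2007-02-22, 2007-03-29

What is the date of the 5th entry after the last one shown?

These are Thursdays with 28, 28, 35-day gaps.
Each is the final Thursday of its month — 2007-03-29 is past the 28th, so '4th Thursday' doesn't fit.
Last Thursday of April 2007: 2007-04-26.
Last Thursday of May 2007: 2007-05-31.
Last Thursday of June 2007: 2007-06-28.
Last Thursday of July 2007: 2007-07-26.
August 2007 ends with Thursday 2007-08-30.

2007-08-30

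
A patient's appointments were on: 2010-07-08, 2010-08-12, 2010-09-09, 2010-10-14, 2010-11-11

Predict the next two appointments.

These are Thursdays at 28- or 35-day spacing (35, 28, 35, 28).
The pattern: 2nd Thursday of the month.
2nd Thursday of December 2010: 2010-12-09.
January 2011 — 2nd Thursday is 2011-01-13.

2010-12-09, 2011-01-13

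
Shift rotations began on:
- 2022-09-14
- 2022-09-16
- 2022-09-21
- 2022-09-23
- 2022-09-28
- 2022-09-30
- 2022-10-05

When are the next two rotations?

Every event lands on a Wednesday or Friday (gaps cycle 2, 5, 2, 5, 2, 5).
So the schedule is: every Wednesday and Friday.
Next Friday: 2022-10-07.
Next Wednesday: 2022-10-12.

2022-10-07, 2022-10-12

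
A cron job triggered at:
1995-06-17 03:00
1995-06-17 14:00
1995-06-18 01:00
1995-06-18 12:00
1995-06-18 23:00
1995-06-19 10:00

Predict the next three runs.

1995-06-19 21:00, 1995-06-20 08:00, 1995-06-20 19:00

The interval is a steady 11 hours (11, 11, 11, 11, 11).
1995-06-19 10:00 + 11 h = 1995-06-19 21:00.
1995-06-19 21:00 + 11 h = 1995-06-20 08:00.
1995-06-20 08:00 + 11 h = 1995-06-20 19:00.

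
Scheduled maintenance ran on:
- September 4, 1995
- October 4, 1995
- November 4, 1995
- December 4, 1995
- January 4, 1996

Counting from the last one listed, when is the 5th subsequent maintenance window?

Gaps: 30, 31, 30, 31 days — not constant. Every event is on the 4th of the month.
Pattern: the 4th of each month.
Next: February 1996 → February 4, 1996.
Next: March 1996 → March 4, 1996.
Next: April 1996 → April 4, 1996.
Next: May 1996 → May 4, 1996.
Next: June 1996 → June 4, 1996.

June 4, 1996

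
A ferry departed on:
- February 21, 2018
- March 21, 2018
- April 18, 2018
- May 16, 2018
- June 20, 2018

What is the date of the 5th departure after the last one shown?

November 21, 2018

All dates are Wednesdays, 28, 28, 28, 35 days apart.
Specifically, the 3rd Wednesday of each month.
3rd Wednesday of July 2018: July 18, 2018.
3rd Wednesday of August 2018: August 15, 2018.
September 2018 — 3rd Wednesday is September 19, 2018.
3rd Wednesday of October 2018: October 17, 2018.
3rd Wednesday of November 2018: November 21, 2018.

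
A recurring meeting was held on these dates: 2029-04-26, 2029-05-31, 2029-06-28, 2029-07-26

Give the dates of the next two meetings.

2029-08-30, 2029-09-27

All Thursdays; the gaps (35, 28, 28) vary with month length.
This is the last Thursday of each month.
Last Thursday of August 2029: 2029-08-30.
Last Thursday of September 2029: 2029-09-27.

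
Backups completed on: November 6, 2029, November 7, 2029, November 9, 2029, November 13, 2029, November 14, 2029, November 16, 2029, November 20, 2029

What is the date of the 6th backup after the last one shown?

December 4, 2029

Every event lands on a Tuesday or Wednesday or Friday (gaps cycle 1, 2, 4, 1, 2, 4).
So the schedule is: every Tuesday, Wednesday and Friday.
Next Wednesday: November 21, 2029.
The following Friday is November 23, 2029.
Next Tuesday: November 27, 2029.
Next Wednesday: November 28, 2029.
Next Friday: November 30, 2029.
The following Tuesday is December 4, 2029.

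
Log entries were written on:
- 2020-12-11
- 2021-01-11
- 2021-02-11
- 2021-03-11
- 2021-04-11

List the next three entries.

Each date is the 11th; the gaps (31, 31, 28, 31) track the month lengths.
The rule is the 11th of each month.
Next: May 2021 → 2021-05-11.
June 2021: 2021-06-11.
July 2021: 2021-07-11.

2021-05-11, 2021-06-11, 2021-07-11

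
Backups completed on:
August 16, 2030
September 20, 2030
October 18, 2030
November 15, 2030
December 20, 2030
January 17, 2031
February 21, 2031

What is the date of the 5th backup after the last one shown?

Gaps: 35, 28, 28, 35, 28, 35 days — a mix of 28 and 35. Every date is a Friday.
Each is the 3rd Friday of its month.
3rd Friday of March 2031: March 21, 2031.
3rd Friday of April 2031: April 18, 2031.
May 2031 — 3rd Friday is May 16, 2031.
3rd Friday of June 2031: June 20, 2031.
3rd Friday of July 2031: July 18, 2031.

July 18, 2031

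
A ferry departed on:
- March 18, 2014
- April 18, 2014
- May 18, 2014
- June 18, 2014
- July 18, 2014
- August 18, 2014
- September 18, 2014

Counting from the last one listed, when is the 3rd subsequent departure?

The day-of-month is always 18 (31, 30, 31, 30, 31, 31 days between events).
So this recurs on the 18th of each month.
October 2014: October 18, 2014.
November 2014: November 18, 2014.
December 2014: December 18, 2014.

December 18, 2014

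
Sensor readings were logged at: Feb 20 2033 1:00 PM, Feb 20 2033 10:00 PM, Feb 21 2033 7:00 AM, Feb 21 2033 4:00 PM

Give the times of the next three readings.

Gaps: 9, 9, 9 hours — each event is 9 hours after the previous one.
Feb 21 2033 4:00 PM + 9 h = Feb 22 2033 1:00 AM.
Feb 22 2033 1:00 AM + 9 h = Feb 22 2033 10:00 AM.
Feb 22 2033 10:00 AM + 9 h = Feb 22 2033 7:00 PM.

Feb 22 2033 1:00 AM, Feb 22 2033 10:00 AM, Feb 22 2033 7:00 PM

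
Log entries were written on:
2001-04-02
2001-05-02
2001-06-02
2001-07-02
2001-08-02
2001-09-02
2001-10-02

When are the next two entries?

2001-11-02, 2001-12-02

Each date is the 2nd; the gaps (30, 31, 30, 31, 31, 30) track the month lengths.
The rule is the 2nd of each month.
Next: November 2001 → 2001-11-02.
December 2001: 2001-12-02.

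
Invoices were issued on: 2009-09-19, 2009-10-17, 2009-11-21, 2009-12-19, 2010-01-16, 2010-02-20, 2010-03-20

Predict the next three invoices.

2010-04-17, 2010-05-15, 2010-06-19

These are Saturdays at 28- or 35-day spacing (28, 35, 28, 28, 35, 28).
The pattern: 3rd Saturday of the month.
April 2010 — 3rd Saturday is 2010-04-17.
May 2010 — 3rd Saturday is 2010-05-15.
June 2010 — 3rd Saturday is 2010-06-19.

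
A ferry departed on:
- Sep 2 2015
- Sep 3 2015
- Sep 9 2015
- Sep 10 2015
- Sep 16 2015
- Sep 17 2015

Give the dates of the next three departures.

Sep 23 2015, Sep 24 2015, Sep 30 2015

Every event lands on a Wednesday or Thursday (gaps cycle 1, 6, 1, 6, 1).
So the schedule is: every Wednesday and Thursday.
The following Wednesday is Sep 23 2015.
The following Thursday is Sep 24 2015.
The following Wednesday is Sep 30 2015.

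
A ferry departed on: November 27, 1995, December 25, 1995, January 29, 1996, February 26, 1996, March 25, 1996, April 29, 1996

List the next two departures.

May 27, 1996; June 24, 1996

Every date is a Monday; gaps 28, 35, 28, 28, 35 days.
Each is the last Monday of its month (at least one falls on the 29th or later, ruling out '4th Monday').
Last Monday of May 1996: May 27, 1996.
June 1996 ends with Monday June 24, 1996.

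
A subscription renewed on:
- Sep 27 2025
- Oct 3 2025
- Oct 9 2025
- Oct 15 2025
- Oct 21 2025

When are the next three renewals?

Oct 27 2025, Nov 2 2025, Nov 8 2025

Gaps between consecutive events: 6, 6, 6, 6 days — a constant 6-day interval.
Oct 21 2025 + 6 days = Oct 27 2025.
Oct 27 2025 + 6 days = Nov 2 2025.
Nov 2 2025 + 6 days = Nov 8 2025.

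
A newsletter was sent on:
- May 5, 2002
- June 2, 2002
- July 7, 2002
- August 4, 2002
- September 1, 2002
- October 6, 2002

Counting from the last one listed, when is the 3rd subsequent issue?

January 5, 2003

Gaps: 28, 35, 28, 28, 35 days — a mix of 28 and 35. Every date is a Sunday.
Each is the 1st Sunday of its month.
1st Sunday of November 2002: November 3, 2002.
December 2002 — 1st Sunday is December 1, 2002.
January 2003 — 1st Sunday is January 5, 2003.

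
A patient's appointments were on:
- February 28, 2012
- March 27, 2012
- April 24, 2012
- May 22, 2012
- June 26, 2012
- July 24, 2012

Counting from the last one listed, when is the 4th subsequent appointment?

All dates are Tuesdays, 28, 28, 28, 35, 28 days apart.
Specifically, the 4th Tuesday of each month.
4th Tuesday of August 2012: August 28, 2012.
4th Tuesday of September 2012: September 25, 2012.
4th Tuesday of October 2012: October 23, 2012.
November 2012 — 4th Tuesday is November 27, 2012.

November 27, 2012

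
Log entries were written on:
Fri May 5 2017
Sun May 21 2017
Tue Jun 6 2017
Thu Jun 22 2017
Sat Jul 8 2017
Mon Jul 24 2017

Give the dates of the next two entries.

Every event comes 16 days after the last (16, 16, 16, 16, 16).
Mon Jul 24 2017 + 16 days = Wed Aug 9 2017.
Wed Aug 9 2017 + 16 days = Fri Aug 25 2017.

Wed Aug 9 2017, Fri Aug 25 2017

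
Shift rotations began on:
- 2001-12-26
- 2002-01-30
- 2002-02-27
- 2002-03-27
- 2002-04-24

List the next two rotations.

2002-05-29, 2002-06-26

All Wednesdays; the gaps (35, 28, 28, 28) vary with month length.
This is the last Wednesday of each month.
May 2002 ends with Wednesday 2002-05-29.
June 2002 ends with Wednesday 2002-06-26.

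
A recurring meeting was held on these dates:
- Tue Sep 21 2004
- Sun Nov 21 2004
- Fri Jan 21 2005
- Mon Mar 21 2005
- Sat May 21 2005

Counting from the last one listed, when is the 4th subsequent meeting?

Gaps: 61, 61, 59, 61 days — not constant. Every event is on the 21st of the month.
Pattern: the 21st of every 2 months.
July 2005: Thu Jul 21 2005.
September 2005: Wed Sep 21 2005.
November 2005: Mon Nov 21 2005.
January 2006: Sat Jan 21 2006.

Sat Jan 21 2006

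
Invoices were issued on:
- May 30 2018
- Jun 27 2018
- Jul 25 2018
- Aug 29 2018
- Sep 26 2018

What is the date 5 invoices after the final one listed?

Every date is a Wednesday; gaps 28, 28, 35, 28 days.
Each is the last Wednesday of its month (at least one falls on the 29th or later, ruling out '4th Wednesday').
October 2018 ends with Wednesday Oct 31 2018.
November 2018 ends with Wednesday Nov 28 2018.
Last Wednesday of December 2018: Dec 26 2018.
January 2019 ends with Wednesday Jan 30 2019.
February 2019 ends with Wednesday Feb 27 2019.

Feb 27 2019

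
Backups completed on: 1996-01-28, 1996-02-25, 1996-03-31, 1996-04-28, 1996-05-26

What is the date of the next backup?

These are Sundays with 28, 35, 28, 28-day gaps.
Each is the final Sunday of its month — 1996-03-31 is past the 28th, so '4th Sunday' doesn't fit.
June 1996 ends with Sunday 1996-06-30.

1996-06-30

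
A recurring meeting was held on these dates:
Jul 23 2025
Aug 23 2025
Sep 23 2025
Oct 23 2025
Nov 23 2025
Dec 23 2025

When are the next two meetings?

Gaps: 31, 31, 30, 31, 30 days — not constant. Every event is on the 23rd of the month.
Pattern: the 23rd of each month.
January 2026: Jan 23 2026.
Next: February 2026 → Feb 23 2026.

Jan 23 2026, Feb 23 2026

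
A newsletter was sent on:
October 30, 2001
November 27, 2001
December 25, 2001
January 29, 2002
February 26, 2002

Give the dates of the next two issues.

March 26, 2002; April 30, 2002

All Tuesdays; the gaps (28, 28, 35, 28) vary with month length.
This is the last Tuesday of each month.
Last Tuesday of March 2002: March 26, 2002.
April 2002 ends with Tuesday April 30, 2002.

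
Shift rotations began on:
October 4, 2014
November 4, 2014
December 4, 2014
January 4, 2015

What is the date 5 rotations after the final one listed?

Each date is the 4th; the gaps (31, 30, 31) track the month lengths.
The rule is the 4th of each month.
February 2015: February 4, 2015.
Next: March 2015 → March 4, 2015.
April 2015: April 4, 2015.
May 2015: May 4, 2015.
Next: June 2015 → June 4, 2015.

June 4, 2015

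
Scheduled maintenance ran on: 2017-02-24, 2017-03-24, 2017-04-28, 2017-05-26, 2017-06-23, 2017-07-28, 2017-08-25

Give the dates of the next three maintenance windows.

These are Fridays at 28- or 35-day spacing (28, 35, 28, 28, 35, 28).
The pattern: 4th Friday of the month.
September 2017 — 4th Friday is 2017-09-22.
4th Friday of October 2017: 2017-10-27.
November 2017 — 4th Friday is 2017-11-24.

2017-09-22, 2017-10-27, 2017-11-24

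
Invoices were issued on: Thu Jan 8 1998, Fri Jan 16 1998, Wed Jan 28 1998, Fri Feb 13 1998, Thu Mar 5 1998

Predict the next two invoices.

The spacing grows by 4 each time: 8, 12, 16, 20 days.
Next gap: 24 days. Thu Mar 5 1998 + 24 days = Sun Mar 29 1998.
Next gap: 28 days. Sun Mar 29 1998 + 28 days = Sun Apr 26 1998.

Sun Mar 29 1998, Sun Apr 26 1998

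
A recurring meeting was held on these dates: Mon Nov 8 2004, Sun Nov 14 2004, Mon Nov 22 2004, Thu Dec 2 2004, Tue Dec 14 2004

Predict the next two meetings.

The spacing grows by 2 each time: 6, 8, 10, 12 days.
Next gap: 14 days. Tue Dec 14 2004 + 14 days = Tue Dec 28 2004.
Next gap: 16 days. Tue Dec 28 2004 + 16 days = Thu Jan 13 2005.

Tue Dec 28 2004, Thu Jan 13 2005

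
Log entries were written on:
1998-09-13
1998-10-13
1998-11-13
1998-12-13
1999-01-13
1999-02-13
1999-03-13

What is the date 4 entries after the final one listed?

Gaps: 30, 31, 30, 31, 31, 28 days — not constant. Every event is on the 13th of the month.
Pattern: the 13th of each month.
April 1999: 1999-04-13.
May 1999: 1999-05-13.
June 1999: 1999-06-13.
Next: July 1999 → 1999-07-13.

1999-07-13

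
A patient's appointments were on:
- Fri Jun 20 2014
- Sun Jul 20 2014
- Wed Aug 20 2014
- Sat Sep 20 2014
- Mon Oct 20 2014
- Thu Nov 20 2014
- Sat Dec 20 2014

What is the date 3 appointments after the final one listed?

Gaps: 30, 31, 31, 30, 31, 30 days — not constant. Every event is on the 20th of the month.
Pattern: the 20th of each month.
Next: January 2015 → Tue Jan 20 2015.
February 2015: Fri Feb 20 2015.
Next: March 2015 → Fri Mar 20 2015.

Fri Mar 20 2015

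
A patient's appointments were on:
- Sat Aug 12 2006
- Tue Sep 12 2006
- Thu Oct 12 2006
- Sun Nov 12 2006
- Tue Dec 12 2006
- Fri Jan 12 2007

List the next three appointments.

Mon Feb 12 2007, Mon Mar 12 2007, Thu Apr 12 2007

Gaps: 31, 30, 31, 30, 31 days — not constant. Every event is on the 12th of the month.
Pattern: the 12th of each month.
Next: February 2007 → Mon Feb 12 2007.
March 2007: Mon Mar 12 2007.
April 2007: Thu Apr 12 2007.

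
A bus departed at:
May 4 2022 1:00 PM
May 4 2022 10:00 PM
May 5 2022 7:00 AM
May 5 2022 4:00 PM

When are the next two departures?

May 6 2022 1:00 AM, May 6 2022 10:00 AM

Spacing: 9, 9, 9 h — constant 9 h.
May 5 2022 4:00 PM + 9 h = May 6 2022 1:00 AM.
May 6 2022 1:00 AM + 9 h = May 6 2022 10:00 AM.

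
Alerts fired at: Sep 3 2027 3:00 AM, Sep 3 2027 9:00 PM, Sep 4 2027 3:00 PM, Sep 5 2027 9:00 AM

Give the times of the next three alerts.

Spacing: 18, 18, 18 h — constant 18 h.
Sep 5 2027 9:00 AM + 18 h = Sep 6 2027 3:00 AM.
Sep 6 2027 3:00 AM + 18 h = Sep 6 2027 9:00 PM.
Sep 6 2027 9:00 PM + 18 h = Sep 7 2027 3:00 PM.

Sep 6 2027 3:00 AM, Sep 6 2027 9:00 PM, Sep 7 2027 3:00 PM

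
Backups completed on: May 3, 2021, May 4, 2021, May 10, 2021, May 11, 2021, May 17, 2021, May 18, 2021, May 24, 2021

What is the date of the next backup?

May 25, 2021

Gaps: 1, 6, 1, 6, 1, 6 days — not constant, but cyclic with period 2.
The events fall on every Monday and Tuesday.
The following Tuesday is May 25, 2021.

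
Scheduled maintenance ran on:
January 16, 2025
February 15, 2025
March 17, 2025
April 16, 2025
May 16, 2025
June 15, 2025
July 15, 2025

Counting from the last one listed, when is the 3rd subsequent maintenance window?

October 13, 2025

Every event comes 30 days after the last (30, 30, 30, 30, 30, 30).
July 15, 2025 + 30 days = August 14, 2025.
August 14, 2025 + 30 days = September 13, 2025.
September 13, 2025 + 30 days = October 13, 2025.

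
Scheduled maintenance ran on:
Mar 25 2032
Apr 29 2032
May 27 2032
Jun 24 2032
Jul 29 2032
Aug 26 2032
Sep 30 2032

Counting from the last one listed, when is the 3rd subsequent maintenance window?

Dec 30 2032

These are Thursdays with 35, 28, 28, 35, 28, 35-day gaps.
Each is the final Thursday of its month — Apr 29 2032 is past the 28th, so '4th Thursday' doesn't fit.
Last Thursday of October 2032: Oct 28 2032.
Last Thursday of November 2032: Nov 25 2032.
December 2032 ends with Thursday Dec 30 2032.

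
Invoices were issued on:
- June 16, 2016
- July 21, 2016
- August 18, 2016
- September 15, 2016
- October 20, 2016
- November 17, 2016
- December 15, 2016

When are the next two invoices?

January 19, 2017; February 16, 2017

These are Thursdays at 28- or 35-day spacing (35, 28, 28, 35, 28, 28).
The pattern: 3rd Thursday of the month.
3rd Thursday of January 2017: January 19, 2017.
February 2017 — 3rd Thursday is February 16, 2017.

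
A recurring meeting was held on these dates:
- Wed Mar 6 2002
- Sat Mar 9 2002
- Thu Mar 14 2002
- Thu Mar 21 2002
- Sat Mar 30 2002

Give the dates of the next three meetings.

Gaps: 3, 5, 7, 9 days — each gap is 2 larger than the previous one.
Next gap: 11 days. Sat Mar 30 2002 + 11 days = Wed Apr 10 2002.
Next gap: 13 days. Wed Apr 10 2002 + 13 days = Tue Apr 23 2002.
Next gap: 15 days. Tue Apr 23 2002 + 15 days = Wed May 8 2002.

Wed Apr 10 2002, Tue Apr 23 2002, Wed May 8 2002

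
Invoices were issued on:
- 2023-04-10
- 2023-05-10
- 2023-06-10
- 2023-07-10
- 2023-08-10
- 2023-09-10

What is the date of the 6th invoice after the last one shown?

Gaps: 30, 31, 30, 31, 31 days — not constant. Every event is on the 10th of the month.
Pattern: the 10th of each month.
October 2023: 2023-10-10.
November 2023: 2023-11-10.
Next: December 2023 → 2023-12-10.
Next: January 2024 → 2024-01-10.
Next: February 2024 → 2024-02-10.
March 2024: 2024-03-10.

2024-03-10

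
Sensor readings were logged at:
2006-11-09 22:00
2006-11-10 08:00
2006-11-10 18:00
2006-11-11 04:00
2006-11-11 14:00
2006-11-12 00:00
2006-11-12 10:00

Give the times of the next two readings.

2006-11-12 20:00, 2006-11-13 06:00

The interval is a steady 10 hours (10, 10, 10, 10, 10, 10).
2006-11-12 10:00 + 10 h = 2006-11-12 20:00.
2006-11-12 20:00 + 10 h = 2006-11-13 06:00.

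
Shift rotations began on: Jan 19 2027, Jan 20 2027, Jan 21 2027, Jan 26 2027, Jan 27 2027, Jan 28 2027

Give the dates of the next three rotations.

Gaps: 1, 1, 5, 1, 1 days — not constant, but cyclic with period 3.
The events fall on every Tuesday, Wednesday and Thursday.
Next Tuesday: Feb 2 2027.
Next Wednesday: Feb 3 2027.
The following Thursday is Feb 4 2027.

Feb 2 2027, Feb 3 2027, Feb 4 2027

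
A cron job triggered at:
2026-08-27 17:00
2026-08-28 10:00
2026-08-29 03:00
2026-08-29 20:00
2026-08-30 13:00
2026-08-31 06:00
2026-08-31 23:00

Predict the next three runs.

2026-09-01 16:00, 2026-09-02 09:00, 2026-09-03 02:00

The interval is a steady 17 hours (17, 17, 17, 17, 17, 17).
2026-08-31 23:00 + 17 h = 2026-09-01 16:00.
2026-09-01 16:00 + 17 h = 2026-09-02 09:00.
2026-09-02 09:00 + 17 h = 2026-09-03 02:00.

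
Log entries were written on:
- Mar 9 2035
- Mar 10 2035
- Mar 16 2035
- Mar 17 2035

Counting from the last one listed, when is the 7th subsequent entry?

Apr 13 2035

The gap pattern 1, 6, 1 repeats every 2 events.
These are the Fridays and Saturdays of each week.
Next Friday: Mar 23 2035.
Next Saturday: Mar 24 2035.
The following Friday is Mar 30 2035.
Next Saturday: Mar 31 2035.
Next Friday: Apr 6 2035.
The following Saturday is Apr 7 2035.
The following Friday is Apr 13 2035.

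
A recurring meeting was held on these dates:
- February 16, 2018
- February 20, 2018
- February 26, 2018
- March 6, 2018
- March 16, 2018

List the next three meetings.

March 28, 2018; April 11, 2018; April 27, 2018

Intervals are 4, 6, 8, 10 days — an arithmetic progression with common difference 2.
Next gap: 12 days. March 16, 2018 + 12 days = March 28, 2018.
Next gap: 14 days. March 28, 2018 + 14 days = April 11, 2018.
Next gap: 16 days. April 11, 2018 + 16 days = April 27, 2018.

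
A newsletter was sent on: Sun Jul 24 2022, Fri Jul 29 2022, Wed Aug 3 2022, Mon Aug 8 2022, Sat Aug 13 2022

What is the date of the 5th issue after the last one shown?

Wed Sep 7 2022

Every event comes 5 days after the last (5, 5, 5, 5).
Sat Aug 13 2022 + 5 days = Thu Aug 18 2022.
Thu Aug 18 2022 + 5 days = Tue Aug 23 2022.
Tue Aug 23 2022 + 5 days = Sun Aug 28 2022.
Sun Aug 28 2022 + 5 days = Fri Sep 2 2022.
Fri Sep 2 2022 + 5 days = Wed Sep 7 2022.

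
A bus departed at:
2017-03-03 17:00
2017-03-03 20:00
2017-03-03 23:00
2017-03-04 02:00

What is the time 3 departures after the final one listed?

2017-03-04 11:00

Gaps: 3, 3, 3 hours — each event is 3 hours after the previous one.
2017-03-04 02:00 + 3 h = 2017-03-04 05:00.
2017-03-04 05:00 + 3 h = 2017-03-04 08:00.
2017-03-04 08:00 + 3 h = 2017-03-04 11:00.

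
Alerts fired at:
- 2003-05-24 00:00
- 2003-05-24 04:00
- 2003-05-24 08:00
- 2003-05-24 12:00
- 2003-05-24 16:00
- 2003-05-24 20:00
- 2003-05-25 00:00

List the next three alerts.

The interval is a steady 4 hours (4, 4, 4, 4, 4, 4).
2003-05-25 00:00 + 4 h = 2003-05-25 04:00.
2003-05-25 04:00 + 4 h = 2003-05-25 08:00.
2003-05-25 08:00 + 4 h = 2003-05-25 12:00.

2003-05-25 04:00, 2003-05-25 08:00, 2003-05-25 12:00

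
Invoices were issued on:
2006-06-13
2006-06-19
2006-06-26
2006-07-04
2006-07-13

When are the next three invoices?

2006-07-23, 2006-08-03, 2006-08-15

The spacing grows by 1 each time: 6, 7, 8, 9 days.
Next gap: 10 days. 2006-07-13 + 10 days = 2006-07-23.
Next gap: 11 days. 2006-07-23 + 11 days = 2006-08-03.
Next gap: 12 days. 2006-08-03 + 12 days = 2006-08-15.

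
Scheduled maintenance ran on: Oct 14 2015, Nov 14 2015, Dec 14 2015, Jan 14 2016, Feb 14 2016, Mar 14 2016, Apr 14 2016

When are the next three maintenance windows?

The day-of-month is always 14 (31, 30, 31, 31, 29, 31 days between events).
So this recurs on the 14th of each month.
May 2016: May 14 2016.
June 2016: Jun 14 2016.
Next: July 2016 → Jul 14 2016.

May 14 2016, Jun 14 2016, Jul 14 2016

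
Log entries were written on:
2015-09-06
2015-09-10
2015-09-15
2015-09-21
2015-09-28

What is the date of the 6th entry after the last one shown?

Intervals are 4, 5, 6, 7 days — an arithmetic progression with common difference 1.
Next gap: 8 days. 2015-09-28 + 8 days = 2015-10-06.
Next gap: 9 days. 2015-10-06 + 9 days = 2015-10-15.
Next gap: 10 days. 2015-10-15 + 10 days = 2015-10-25.
Next gap: 11 days. 2015-10-25 + 11 days = 2015-11-05.
Next gap: 12 days. 2015-11-05 + 12 days = 2015-11-17.
Next gap: 13 days. 2015-11-17 + 13 days = 2015-11-30.

2015-11-30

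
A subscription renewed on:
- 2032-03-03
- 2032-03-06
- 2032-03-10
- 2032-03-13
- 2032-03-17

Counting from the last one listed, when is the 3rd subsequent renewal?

Every event lands on a Wednesday or Saturday (gaps cycle 3, 4, 3, 4).
So the schedule is: every Wednesday and Saturday.
The following Saturday is 2032-03-20.
The following Wednesday is 2032-03-24.
Next Saturday: 2032-03-27.

2032-03-27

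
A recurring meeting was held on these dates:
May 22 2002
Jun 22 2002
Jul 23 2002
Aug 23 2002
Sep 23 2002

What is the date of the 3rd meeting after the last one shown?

The spacing is 31, 31, 31, 31 days — always 31 days.
Sep 23 2002 + 31 days = Oct 24 2002.
Oct 24 2002 + 31 days = Nov 24 2002.
Nov 24 2002 + 31 days = Dec 25 2002.

Dec 25 2002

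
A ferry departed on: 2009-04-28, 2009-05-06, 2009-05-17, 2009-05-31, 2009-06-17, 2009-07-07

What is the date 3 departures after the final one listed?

Intervals are 8, 11, 14, 17, 20 days — an arithmetic progression with common difference 3.
Next gap: 23 days. 2009-07-07 + 23 days = 2009-07-30.
Next gap: 26 days. 2009-07-30 + 26 days = 2009-08-25.
Next gap: 29 days. 2009-08-25 + 29 days = 2009-09-23.

2009-09-23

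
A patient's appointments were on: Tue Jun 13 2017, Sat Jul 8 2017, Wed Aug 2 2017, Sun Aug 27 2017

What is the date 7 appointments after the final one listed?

Sun Feb 18 2018

Every event comes 25 days after the last (25, 25, 25).
Sun Aug 27 2017 + 25 days = Thu Sep 21 2017.
Thu Sep 21 2017 + 25 days = Mon Oct 16 2017.
Mon Oct 16 2017 + 25 days = Fri Nov 10 2017.
Fri Nov 10 2017 + 25 days = Tue Dec 5 2017.
Tue Dec 5 2017 + 25 days = Sat Dec 30 2017.
Sat Dec 30 2017 + 25 days = Wed Jan 24 2018.
Wed Jan 24 2018 + 25 days = Sun Feb 18 2018.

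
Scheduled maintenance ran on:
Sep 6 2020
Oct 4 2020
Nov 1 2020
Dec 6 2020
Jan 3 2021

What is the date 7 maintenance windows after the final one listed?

Aug 1 2021

These are Sundays at 28- or 35-day spacing (28, 28, 35, 28).
The pattern: 1st Sunday of the month.
1st Sunday of February 2021: Feb 7 2021.
1st Sunday of March 2021: Mar 7 2021.
1st Sunday of April 2021: Apr 4 2021.
1st Sunday of May 2021: May 2 2021.
June 2021 — 1st Sunday is Jun 6 2021.
1st Sunday of July 2021: Jul 4 2021.
August 2021 — 1st Sunday is Aug 1 2021.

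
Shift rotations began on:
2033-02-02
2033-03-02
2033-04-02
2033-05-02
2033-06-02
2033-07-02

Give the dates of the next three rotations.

2033-08-02, 2033-09-02, 2033-10-02

Gaps: 28, 31, 30, 31, 30 days — not constant. Every event is on the 2nd of the month.
Pattern: the 2nd of each month.
Next: August 2033 → 2033-08-02.
September 2033: 2033-09-02.
October 2033: 2033-10-02.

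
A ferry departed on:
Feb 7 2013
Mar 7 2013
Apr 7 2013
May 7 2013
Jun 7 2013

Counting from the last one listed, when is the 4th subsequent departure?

Gaps: 28, 31, 30, 31 days — not constant. Every event is on the 7th of the month.
Pattern: the 7th of each month.
July 2013: Jul 7 2013.
August 2013: Aug 7 2013.
September 2013: Sep 7 2013.
October 2013: Oct 7 2013.

Oct 7 2013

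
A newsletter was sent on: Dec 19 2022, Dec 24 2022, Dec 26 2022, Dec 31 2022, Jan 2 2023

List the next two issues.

Jan 7 2023, Jan 9 2023

Every event lands on a Monday or Saturday (gaps cycle 5, 2, 5, 2).
So the schedule is: every Monday and Saturday.
The following Saturday is Jan 7 2023.
The following Monday is Jan 9 2023.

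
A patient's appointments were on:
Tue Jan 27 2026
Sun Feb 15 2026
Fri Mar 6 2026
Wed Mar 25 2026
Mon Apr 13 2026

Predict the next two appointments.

Gaps between consecutive events: 19, 19, 19, 19 days — a constant 19-day interval.
Mon Apr 13 2026 + 19 days = Sat May 2 2026.
Sat May 2 2026 + 19 days = Thu May 21 2026.

Sat May 2 2026, Thu May 21 2026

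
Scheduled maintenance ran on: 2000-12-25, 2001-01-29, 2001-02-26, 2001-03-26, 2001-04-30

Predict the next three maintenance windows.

2001-05-28, 2001-06-25, 2001-07-30

These are Mondays with 35, 28, 28, 35-day gaps.
Each is the final Monday of its month — 2001-01-29 is past the 28th, so '4th Monday' doesn't fit.
May 2001 ends with Monday 2001-05-28.
June 2001 ends with Monday 2001-06-25.
July 2001 ends with Monday 2001-07-30.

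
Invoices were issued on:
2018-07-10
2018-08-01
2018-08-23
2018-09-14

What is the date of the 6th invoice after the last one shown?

Every event comes 22 days after the last (22, 22, 22).
2018-09-14 + 22 days = 2018-10-06.
2018-10-06 + 22 days = 2018-10-28.
2018-10-28 + 22 days = 2018-11-19.
2018-11-19 + 22 days = 2018-12-11.
2018-12-11 + 22 days = 2019-01-02.
2019-01-02 + 22 days = 2019-01-24.

2019-01-24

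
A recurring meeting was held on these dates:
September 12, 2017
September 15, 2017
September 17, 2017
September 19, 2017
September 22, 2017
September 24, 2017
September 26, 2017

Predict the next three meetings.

Gaps: 3, 2, 2, 3, 2, 2 days — not constant, but cyclic with period 3.
The events fall on every Tuesday, Friday and Sunday.
The following Friday is September 29, 2017.
The following Sunday is October 1, 2017.
Next Tuesday: October 3, 2017.

September 29, 2017; October 1, 2017; October 3, 2017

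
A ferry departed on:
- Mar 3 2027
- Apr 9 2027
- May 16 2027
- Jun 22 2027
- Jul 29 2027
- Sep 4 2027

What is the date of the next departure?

Every event comes 37 days after the last (37, 37, 37, 37, 37).
Sep 4 2027 + 37 days = Oct 11 2027.

Oct 11 2027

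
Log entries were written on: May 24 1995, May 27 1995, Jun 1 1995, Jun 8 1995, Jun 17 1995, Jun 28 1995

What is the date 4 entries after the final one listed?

Aug 31 1995

Gaps: 3, 5, 7, 9, 11 days — each gap is 2 larger than the previous one.
Next gap: 13 days. Jun 28 1995 + 13 days = Jul 11 1995.
Next gap: 15 days. Jul 11 1995 + 15 days = Jul 26 1995.
Next gap: 17 days. Jul 26 1995 + 17 days = Aug 12 1995.
Next gap: 19 days. Aug 12 1995 + 19 days = Aug 31 1995.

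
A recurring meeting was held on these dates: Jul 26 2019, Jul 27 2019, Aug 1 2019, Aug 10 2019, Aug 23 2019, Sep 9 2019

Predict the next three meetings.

Intervals are 1, 5, 9, 13, 17 days — an arithmetic progression with common difference 4.
Next gap: 21 days. Sep 9 2019 + 21 days = Sep 30 2019.
Next gap: 25 days. Sep 30 2019 + 25 days = Oct 25 2019.
Next gap: 29 days. Oct 25 2019 + 29 days = Nov 23 2019.

Sep 30 2019, Oct 25 2019, Nov 23 2019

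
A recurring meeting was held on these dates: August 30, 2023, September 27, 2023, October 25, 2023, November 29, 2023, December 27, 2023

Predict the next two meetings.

All Wednesdays; the gaps (28, 28, 35, 28) vary with month length.
This is the last Wednesday of each month.
Last Wednesday of January 2024: January 31, 2024.
Last Wednesday of February 2024: February 28, 2024.

January 31, 2024; February 28, 2024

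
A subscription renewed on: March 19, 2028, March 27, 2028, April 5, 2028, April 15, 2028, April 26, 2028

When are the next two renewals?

May 8, 2028; May 21, 2028

The spacing grows by 1 each time: 8, 9, 10, 11 days.
Next gap: 12 days. April 26, 2028 + 12 days = May 8, 2028.
Next gap: 13 days. May 8, 2028 + 13 days = May 21, 2028.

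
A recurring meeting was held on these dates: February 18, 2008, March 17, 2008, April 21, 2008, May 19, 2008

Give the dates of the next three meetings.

These are Mondays at 28- or 35-day spacing (28, 35, 28).
The pattern: 3rd Monday of the month.
3rd Monday of June 2008: June 16, 2008.
3rd Monday of July 2008: July 21, 2008.
3rd Monday of August 2008: August 18, 2008.

June 16, 2008; July 21, 2008; August 18, 2008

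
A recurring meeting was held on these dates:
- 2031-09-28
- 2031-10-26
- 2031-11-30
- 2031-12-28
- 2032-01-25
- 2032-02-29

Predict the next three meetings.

2032-03-28, 2032-04-25, 2032-05-30

All Sundays; the gaps (28, 35, 28, 28, 35) vary with month length.
This is the last Sunday of each month.
Last Sunday of March 2032: 2032-03-28.
Last Sunday of April 2032: 2032-04-25.
Last Sunday of May 2032: 2032-05-30.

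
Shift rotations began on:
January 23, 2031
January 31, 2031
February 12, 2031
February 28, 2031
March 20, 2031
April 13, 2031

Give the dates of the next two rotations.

Intervals are 8, 12, 16, 20, 24 days — an arithmetic progression with common difference 4.
Next gap: 28 days. April 13, 2031 + 28 days = May 11, 2031.
Next gap: 32 days. May 11, 2031 + 32 days = June 12, 2031.

May 11, 2031; June 12, 2031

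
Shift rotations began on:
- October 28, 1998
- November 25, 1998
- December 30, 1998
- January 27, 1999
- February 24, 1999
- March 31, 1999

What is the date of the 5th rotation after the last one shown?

August 25, 1999

These are Wednesdays with 28, 35, 28, 28, 35-day gaps.
Each is the final Wednesday of its month — December 30, 1998 is past the 28th, so '4th Wednesday' doesn't fit.
Last Wednesday of April 1999: April 28, 1999.
May 1999 ends with Wednesday May 26, 1999.
Last Wednesday of June 1999: June 30, 1999.
Last Wednesday of July 1999: July 28, 1999.
Last Wednesday of August 1999: August 25, 1999.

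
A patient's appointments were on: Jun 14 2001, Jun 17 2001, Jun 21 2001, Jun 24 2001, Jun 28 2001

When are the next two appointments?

Gaps: 3, 4, 3, 4 days — not constant, but cyclic with period 2.
The events fall on every Thursday and Sunday.
The following Sunday is Jul 1 2001.
The following Thursday is Jul 5 2001.

Jul 1 2001, Jul 5 2001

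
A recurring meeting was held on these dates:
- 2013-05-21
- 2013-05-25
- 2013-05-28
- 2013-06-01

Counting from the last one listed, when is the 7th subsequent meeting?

The gap pattern 4, 3, 4 repeats every 2 events.
These are the Tuesdays and Saturdays of each week.
Next Tuesday: 2013-06-04.
The following Saturday is 2013-06-08.
Next Tuesday: 2013-06-11.
Next Saturday: 2013-06-15.
The following Tuesday is 2013-06-18.
The following Saturday is 2013-06-22.
The following Tuesday is 2013-06-25.

2013-06-25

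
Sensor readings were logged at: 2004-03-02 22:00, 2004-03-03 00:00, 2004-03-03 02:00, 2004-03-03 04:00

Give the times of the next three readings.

Gaps: 2, 2, 2 hours — each event is 2 hours after the previous one.
2004-03-03 04:00 + 2 h = 2004-03-03 06:00.
2004-03-03 06:00 + 2 h = 2004-03-03 08:00.
2004-03-03 08:00 + 2 h = 2004-03-03 10:00.

2004-03-03 06:00, 2004-03-03 08:00, 2004-03-03 10:00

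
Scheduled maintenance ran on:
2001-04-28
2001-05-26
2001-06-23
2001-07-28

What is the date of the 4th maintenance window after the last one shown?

2001-11-24

Gaps: 28, 28, 35 days — a mix of 28 and 35. Every date is a Saturday.
Each is the 4th Saturday of its month.
4th Saturday of August 2001: 2001-08-25.
4th Saturday of September 2001: 2001-09-22.
4th Saturday of October 2001: 2001-10-27.
4th Saturday of November 2001: 2001-11-24.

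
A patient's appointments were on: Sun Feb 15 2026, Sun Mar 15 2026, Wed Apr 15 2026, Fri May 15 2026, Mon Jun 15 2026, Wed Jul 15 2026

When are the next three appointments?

Each date is the 15th; the gaps (28, 31, 30, 31, 30) track the month lengths.
The rule is the 15th of each month.
August 2026: Sat Aug 15 2026.
September 2026: Tue Sep 15 2026.
Next: October 2026 → Thu Oct 15 2026.

Sat Aug 15 2026, Tue Sep 15 2026, Thu Oct 15 2026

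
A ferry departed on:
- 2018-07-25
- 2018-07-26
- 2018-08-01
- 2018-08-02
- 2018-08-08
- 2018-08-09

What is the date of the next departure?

2018-08-15

Gaps: 1, 6, 1, 6, 1 days — not constant, but cyclic with period 2.
The events fall on every Wednesday and Thursday.
Next Wednesday: 2018-08-15.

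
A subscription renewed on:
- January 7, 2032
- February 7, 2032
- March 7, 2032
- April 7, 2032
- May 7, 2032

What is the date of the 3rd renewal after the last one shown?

August 7, 2032

Gaps: 31, 29, 31, 30 days — not constant. Every event is on the 7th of the month.
Pattern: the 7th of each month.
June 2032: June 7, 2032.
July 2032: July 7, 2032.
Next: August 2032 → August 7, 2032.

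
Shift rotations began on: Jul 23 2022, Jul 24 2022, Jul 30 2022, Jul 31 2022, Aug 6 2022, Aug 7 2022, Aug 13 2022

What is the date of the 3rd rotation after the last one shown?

Gaps: 1, 6, 1, 6, 1, 6 days — not constant, but cyclic with period 2.
The events fall on every Saturday and Sunday.
Next Sunday: Aug 14 2022.
Next Saturday: Aug 20 2022.
Next Sunday: Aug 21 2022.

Aug 21 2022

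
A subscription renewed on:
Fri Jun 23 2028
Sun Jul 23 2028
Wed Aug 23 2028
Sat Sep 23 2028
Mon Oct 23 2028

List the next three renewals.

Gaps: 30, 31, 31, 30 days — not constant. Every event is on the 23rd of the month.
Pattern: the 23rd of each month.
Next: November 2028 → Thu Nov 23 2028.
Next: December 2028 → Sat Dec 23 2028.
Next: January 2029 → Tue Jan 23 2029.

Thu Nov 23 2028, Sat Dec 23 2028, Tue Jan 23 2029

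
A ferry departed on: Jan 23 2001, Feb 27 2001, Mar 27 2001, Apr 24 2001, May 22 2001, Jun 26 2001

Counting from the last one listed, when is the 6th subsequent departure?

Dec 25 2001

Gaps: 35, 28, 28, 28, 35 days — a mix of 28 and 35. Every date is a Tuesday.
Each is the 4th Tuesday of its month.
July 2001 — 4th Tuesday is Jul 24 2001.
August 2001 — 4th Tuesday is Aug 28 2001.
September 2001 — 4th Tuesday is Sep 25 2001.
4th Tuesday of October 2001: Oct 23 2001.
November 2001 — 4th Tuesday is Nov 27 2001.
December 2001 — 4th Tuesday is Dec 25 2001.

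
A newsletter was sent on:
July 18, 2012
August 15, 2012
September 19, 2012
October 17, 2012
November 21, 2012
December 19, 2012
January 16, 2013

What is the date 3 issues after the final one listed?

These are Wednesdays at 28- or 35-day spacing (28, 35, 28, 35, 28, 28).
The pattern: 3rd Wednesday of the month.
February 2013 — 3rd Wednesday is February 20, 2013.
March 2013 — 3rd Wednesday is March 20, 2013.
3rd Wednesday of April 2013: April 17, 2013.

April 17, 2013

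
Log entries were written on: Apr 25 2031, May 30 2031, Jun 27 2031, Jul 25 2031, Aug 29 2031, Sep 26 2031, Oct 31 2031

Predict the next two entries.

Nov 28 2031, Dec 26 2031

These are Fridays with 35, 28, 28, 35, 28, 35-day gaps.
Each is the final Friday of its month — May 30 2031 is past the 28th, so '4th Friday' doesn't fit.
Last Friday of November 2031: Nov 28 2031.
Last Friday of December 2031: Dec 26 2031.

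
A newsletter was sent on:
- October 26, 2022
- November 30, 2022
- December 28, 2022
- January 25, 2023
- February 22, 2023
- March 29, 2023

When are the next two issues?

April 26, 2023; May 31, 2023

Every date is a Wednesday; gaps 35, 28, 28, 28, 35 days.
Each is the last Wednesday of its month (at least one falls on the 29th or later, ruling out '4th Wednesday').
April 2023 ends with Wednesday April 26, 2023.
May 2023 ends with Wednesday May 31, 2023.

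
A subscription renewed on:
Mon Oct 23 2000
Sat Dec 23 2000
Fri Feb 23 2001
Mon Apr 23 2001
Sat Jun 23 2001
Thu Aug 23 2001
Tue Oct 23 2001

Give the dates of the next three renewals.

Sun Dec 23 2001, Sat Feb 23 2002, Tue Apr 23 2002

The day-of-month is always 23 (61, 62, 59, 61, 61, 61 days between events).
So this recurs on the 23rd of every 2 months.
Next: December 2001 → Sun Dec 23 2001.
Next: February 2002 → Sat Feb 23 2002.
Next: April 2002 → Tue Apr 23 2002.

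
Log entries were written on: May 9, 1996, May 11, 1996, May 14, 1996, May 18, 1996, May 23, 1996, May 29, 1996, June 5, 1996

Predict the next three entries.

The spacing grows by 1 each time: 2, 3, 4, 5, 6, 7 days.
Next gap: 8 days. June 5, 1996 + 8 days = June 13, 1996.
Next gap: 9 days. June 13, 1996 + 9 days = June 22, 1996.
Next gap: 10 days. June 22, 1996 + 10 days = July 2, 1996.

June 13, 1996; June 22, 1996; July 2, 1996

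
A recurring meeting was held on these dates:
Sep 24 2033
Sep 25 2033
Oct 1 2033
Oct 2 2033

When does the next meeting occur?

The gap pattern 1, 6, 1 repeats every 2 events.
These are the Saturdays and Sundays of each week.
The following Saturday is Oct 8 2033.

Oct 8 2033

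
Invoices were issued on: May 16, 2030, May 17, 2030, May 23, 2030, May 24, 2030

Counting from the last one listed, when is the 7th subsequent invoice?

June 20, 2030

Every event lands on a Thursday or Friday (gaps cycle 1, 6, 1).
So the schedule is: every Thursday and Friday.
The following Thursday is May 30, 2030.
The following Friday is May 31, 2030.
The following Thursday is June 6, 2030.
Next Friday: June 7, 2030.
Next Thursday: June 13, 2030.
The following Friday is June 14, 2030.
Next Thursday: June 20, 2030.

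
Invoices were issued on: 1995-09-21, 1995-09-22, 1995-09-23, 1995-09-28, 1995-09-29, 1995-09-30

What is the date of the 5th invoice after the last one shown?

The gap pattern 1, 1, 5, 1, 1 repeats every 3 events.
These are the Thursdays, Fridays and Saturdays of each week.
The following Thursday is 1995-10-05.
Next Friday: 1995-10-06.
The following Saturday is 1995-10-07.
Next Thursday: 1995-10-12.
Next Friday: 1995-10-13.

1995-10-13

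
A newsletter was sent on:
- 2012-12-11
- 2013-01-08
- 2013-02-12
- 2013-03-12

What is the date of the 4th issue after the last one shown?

2013-07-09

All dates are Tuesdays, 28, 35, 28 days apart.
Specifically, the 2nd Tuesday of each month.
2nd Tuesday of April 2013: 2013-04-09.
May 2013 — 2nd Tuesday is 2013-05-14.
2nd Tuesday of June 2013: 2013-06-11.
July 2013 — 2nd Tuesday is 2013-07-09.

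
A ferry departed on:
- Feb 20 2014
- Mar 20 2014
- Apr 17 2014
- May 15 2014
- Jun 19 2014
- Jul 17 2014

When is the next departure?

These are Thursdays at 28- or 35-day spacing (28, 28, 28, 35, 28).
The pattern: 3rd Thursday of the month.
3rd Thursday of August 2014: Aug 21 2014.

Aug 21 2014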